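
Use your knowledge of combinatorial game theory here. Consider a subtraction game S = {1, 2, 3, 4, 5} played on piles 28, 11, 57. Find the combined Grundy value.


Subtraction set: {1, 2, 3, 4, 5}
For this subtraction set, G(n) = n mod 6 (period = max + 1 = 6).
Pile 1 (size 28): G(28) = 28 mod 6 = 4
Pile 2 (size 11): G(11) = 11 mod 6 = 5
Pile 3 (size 57): G(57) = 57 mod 6 = 3
Total Grundy value = XOR of all: 4 XOR 5 XOR 3 = 2

2


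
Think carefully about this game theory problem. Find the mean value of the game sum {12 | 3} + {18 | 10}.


G1 = {12 | 3}, G2 = {18 | 10}
Each is a switch {a | b} with numbers a > b; its mean value is (a + b)/2, and mean value is additive over game sums: m(G1 + G2) = m(G1) + m(G2).
Mean of G1 = (12 + (3))/2 = 15/2 = 15/2
Mean of G2 = (18 + (10))/2 = 28/2 = 14
Mean of G1 + G2 = 15/2 + 14 = 43/2

43/2


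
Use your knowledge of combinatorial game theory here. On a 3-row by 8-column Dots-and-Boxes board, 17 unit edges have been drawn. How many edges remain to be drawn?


Grid: 3 x 8 boxes, i.e. 4 rows and 9 columns of dots.
Horizontal edges: (rows + 1) * cols = 4 * 8 = 32
Vertical edges: rows * (cols + 1) = 3 * 9 = 27
Total edges: 32 + 27 = 59
Edges drawn: 17
Remaining: 59 - 17 = 42

42


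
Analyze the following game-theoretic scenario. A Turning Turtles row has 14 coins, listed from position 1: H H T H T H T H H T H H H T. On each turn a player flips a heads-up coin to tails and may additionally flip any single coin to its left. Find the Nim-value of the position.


Coins: H H T H T H T H H T H H H T
Key fact: a single head at position k behaves exactly like a Nim heap of size k (turning it to T and optionally flipping a coin at j < k corresponds to moving the heap from k to j, or to 0), and heads combine as a disjunctive sum (two heads at the same place would cancel, matching j XOR j = 0). So the Nim-value is the XOR of the 1-indexed positions of the heads.
Face-up positions (1-indexed): [1, 2, 4, 6, 8, 9, 11, 12, 13]
XOR 0 with 1: 0 XOR 1 = 1
XOR 1 with 2: 1 XOR 2 = 3
XOR 3 with 4: 3 XOR 4 = 7
XOR 7 with 6: 7 XOR 6 = 1
XOR 1 with 8: 1 XOR 8 = 9
XOR 9 with 9: 9 XOR 9 = 0
XOR 0 with 11: 0 XOR 11 = 11
XOR 11 with 12: 11 XOR 12 = 7
XOR 7 with 13: 7 XOR 13 = 10
Nim-value = 10

10


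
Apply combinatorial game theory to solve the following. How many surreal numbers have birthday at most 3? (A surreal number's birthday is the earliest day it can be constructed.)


Day 0: {|} = 0 is born. Count = 1.
Day n: the number of surreal numbers born by day n is 2^(n+1) - 1.
By day 0: 2^1 - 1 = 1
By day 1: 2^2 - 1 = 3
By day 2: 2^3 - 1 = 7
By day 3: 2^4 - 1 = 15
By day 3: 15 surreal numbers.

15


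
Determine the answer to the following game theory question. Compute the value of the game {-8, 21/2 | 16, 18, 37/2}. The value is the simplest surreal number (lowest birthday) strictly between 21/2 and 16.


Left options: {-8, 21/2}, max = 21/2
Right options: {16, 18, 37/2}, min = 16
All options are numbers and max(Left) < min(Right), so by the simplicity theorem the value is the simplest (earliest-born) number strictly between 21/2 and 16.
Integers 11 through 15 all lie strictly between 21/2 and 16.
Among integers, the simplest (lowest birthday = smallest |n|; 0 is born on day 0, +-n on day n) is 11.
No non-integer in the interval can be simpler: if x is a non-integer in the interval, then floor(x) or ceil(x) also lies in the interval (the interval contains an integer), and both are proper prefixes of x's sign expansion, i.e. born earlier. So the game value is 11.
Game value = 11

11


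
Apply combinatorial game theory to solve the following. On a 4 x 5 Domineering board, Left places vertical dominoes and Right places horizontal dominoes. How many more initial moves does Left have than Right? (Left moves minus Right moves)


Board is 4 x 5 (rows x cols).
Left (vertical) placements: (rows-1) * cols = 3 * 5 = 15
Right (horizontal) placements: rows * (cols-1) = 4 * 4 = 16
Advantage = Left - Right = 15 - 16 = -1

-1


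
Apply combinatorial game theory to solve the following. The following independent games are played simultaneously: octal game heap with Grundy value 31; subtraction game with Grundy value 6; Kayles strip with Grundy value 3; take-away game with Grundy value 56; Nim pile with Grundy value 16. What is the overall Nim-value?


By the Sprague-Grundy theorem, the Grundy value of a sum of games is the XOR of individual Grundy values.
octal game heap: Grundy value = 31. Running XOR: 0 XOR 31 = 31
subtraction game: Grundy value = 6. Running XOR: 31 XOR 6 = 25
Kayles strip: Grundy value = 3. Running XOR: 25 XOR 3 = 26
take-away game: Grundy value = 56. Running XOR: 26 XOR 56 = 34
Nim pile: Grundy value = 16. Running XOR: 34 XOR 16 = 50
The combined Grundy value is 50.

50


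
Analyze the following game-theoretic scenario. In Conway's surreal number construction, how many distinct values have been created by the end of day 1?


Day 0: {|} = 0 is born. Count = 1.
Day n: the number of surreal numbers born by day n is 2^(n+1) - 1.
By day 0: 2^1 - 1 = 1
By day 1: 2^2 - 1 = 3
By day 1: 3 surreal numbers.

3


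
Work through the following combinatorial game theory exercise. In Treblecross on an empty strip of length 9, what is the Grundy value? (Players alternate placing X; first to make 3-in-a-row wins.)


Treblecross: place X on empty cells; 3-in-a-row wins.
Playing within two cells of an existing X lets the opponent win at once, so sensible play treats the cells i-2..i+2 around each X as dead. The player left with no safe cell loses, so this is a normal-play take-away game on strips of safe cells.
Placing X at cell i (0-indexed) of a strip of k safe cells leaves independent strips of sizes max(0, i-2) and max(0, k-i-3). Hence G(k) = mex{ G(max(0,i-2)) XOR G(max(0,k-i-3)) : 0 <= i < k }, with G(0) = 0.
G(1): splits (0,0):0^0=0 -> mex({0}) = 1
G(2): splits (0,0):0^0=0 -> mex({0}) = 1
G(3): splits (0,0):0^0=0 -> mex({0}) = 1
G(4): splits (0,1):0^1=1 (0,0):0^0=0 -> mex({0, 1}) = 2
G(5): splits (0,2):0^1=1 (0,1):0^1=1 (0,0):0^0=0 -> mex({0, 1}) = 2
G(6) = mex({1}) = 0
G(7) = mex({0, 1, 2}) = 3
G(8) = mex({0, 1, 2}) = 3
G(9) = mex({0, 2}) = 1
Therefore G(9) = 1.

1


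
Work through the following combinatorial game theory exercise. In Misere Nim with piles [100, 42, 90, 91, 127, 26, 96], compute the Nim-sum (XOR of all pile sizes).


We need the XOR (exclusive or) of all pile sizes.
After XOR-ing pile 1 (size 100): 0 XOR 100 = 100
After XOR-ing pile 2 (size 42): 100 XOR 42 = 78
After XOR-ing pile 3 (size 90): 78 XOR 90 = 20
After XOR-ing pile 4 (size 91): 20 XOR 91 = 79
After XOR-ing pile 5 (size 127): 79 XOR 127 = 48
After XOR-ing pile 6 (size 26): 48 XOR 26 = 42
After XOR-ing pile 7 (size 96): 42 XOR 96 = 74
The Nim-value of this position is 74.

74


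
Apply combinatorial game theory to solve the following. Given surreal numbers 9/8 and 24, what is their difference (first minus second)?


x = 9/8, y = 24
Converting to common denominator: 8
x = 9/8, y = 192/8
x - y = 9/8 - 24 = -183/8

-183/8


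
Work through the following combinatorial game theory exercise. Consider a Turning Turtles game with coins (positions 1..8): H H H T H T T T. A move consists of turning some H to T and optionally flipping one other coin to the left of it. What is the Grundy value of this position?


Coins: H H H T H T T T
Key fact: a single head at position k behaves exactly like a Nim heap of size k (turning it to T and optionally flipping a coin at j < k corresponds to moving the heap from k to j, or to 0), and heads combine as a disjunctive sum (two heads at the same place would cancel, matching j XOR j = 0). So the Nim-value is the XOR of the 1-indexed positions of the heads.
Face-up positions (1-indexed): [1, 2, 3, 5]
XOR 0 with 1: 0 XOR 1 = 1
XOR 1 with 2: 1 XOR 2 = 3
XOR 3 with 3: 3 XOR 3 = 0
XOR 0 with 5: 0 XOR 5 = 5
Nim-value = 5

5


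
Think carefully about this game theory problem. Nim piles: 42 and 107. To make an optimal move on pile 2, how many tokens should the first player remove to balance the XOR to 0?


Piles: 42 and 107
Current XOR: 42 XOR 107 = 65 (non-zero, so this is an N-position).
To make the XOR zero, we need to find a move that balances the piles.
For pile 2 (size 107): target = 107 XOR 65 = 42
We reduce pile 2 from 107 to 42.
Tokens removed: 107 - 42 = 65
Verification: 42 XOR 42 = 0

65


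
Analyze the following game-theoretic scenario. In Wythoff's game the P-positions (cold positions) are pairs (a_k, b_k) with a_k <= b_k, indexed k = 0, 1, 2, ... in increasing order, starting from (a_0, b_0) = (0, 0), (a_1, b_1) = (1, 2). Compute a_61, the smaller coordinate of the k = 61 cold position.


By Wythoff's theorem, a_k = floor(k * phi) and b_k = floor(k * phi^2) = a_k + k, where phi = (1 + sqrt(5))/2 is the golden ratio.
phi = (1 + sqrt(5))/2 = 1.618034
k = 61
k * phi = 61 * 1.618034 = 98.700073
a_61 = floor(k * phi) = 98

98


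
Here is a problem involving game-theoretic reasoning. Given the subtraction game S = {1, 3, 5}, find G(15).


The subtraction set is S = {1, 3, 5}.
G(k) = mex{ G(k - s) : s in S, s <= k }. We compute iteratively: G(0) = 0.
G(1) = mex({0}) = 1
G(2) = mex({1}) = 0
G(3) = mex({0}) = 1
G(4) = mex({1}) = 0
G(5) = mex({0}) = 1
G(6) = mex({1}) = 0
Observe that G(2)..G(6) = 0, 1, 0, 1, 0 repeats G(0)..G(4) = 0, 1, 0, 1, 0.
For k >= max(S) = 5, G(k) is determined by the previous 5 values G(k-5)..G(k-1); a window of 5 consecutive values has recurred shifted by 2, so by induction G(k + 2) = G(k) for all k >= 0: the sequence is periodic from the start with period 2.
One period: G(0..1) = 0, 1.
15 mod 2 = 1, so G(15) = G(1) = 1.

1


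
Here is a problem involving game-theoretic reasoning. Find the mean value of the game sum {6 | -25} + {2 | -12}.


G1 = {6 | -25}, G2 = {2 | -12}
Each is a switch {a | b} with numbers a > b; its mean value is (a + b)/2, and mean value is additive over game sums: m(G1 + G2) = m(G1) + m(G2).
Mean of G1 = (6 + (-25))/2 = -19/2 = -19/2
Mean of G2 = (2 + (-12))/2 = -10/2 = -5
Mean of G1 + G2 = -19/2 + -5 = -29/2

-29/2


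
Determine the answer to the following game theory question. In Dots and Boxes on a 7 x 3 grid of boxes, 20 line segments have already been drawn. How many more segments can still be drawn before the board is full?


Grid: 7 x 3 boxes, i.e. 8 rows and 4 columns of dots.
Horizontal edges: (rows + 1) * cols = 8 * 3 = 24
Vertical edges: rows * (cols + 1) = 7 * 4 = 28
Total edges: 24 + 28 = 52
Edges drawn: 20
Remaining: 52 - 20 = 32

32


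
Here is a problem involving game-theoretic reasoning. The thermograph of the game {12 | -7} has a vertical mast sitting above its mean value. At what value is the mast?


Game = {12 | -7}, a switch {a | b} with numbers a > b.
Its thermograph has left wall a - t and right wall b + t, which meet at t = (a - b)/2, where both equal (a + b)/2. So the mast (mean value) is at (a + b)/2.
Mean = (12 + (-7))/2 = 5/2 = 5/2

5/2


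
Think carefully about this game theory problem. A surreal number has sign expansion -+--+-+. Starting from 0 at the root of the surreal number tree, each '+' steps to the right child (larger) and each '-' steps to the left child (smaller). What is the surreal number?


Sign expansion: -+--+-+
Rule: track bounds (lo, hi), initially (-inf, +inf). On '+', the current value becomes lo and we move to the simplest number in (value, hi): value + 1 if hi = +inf, otherwise the midpoint (value + hi)/2. On '-', the current value becomes hi and we move to value - 1 if lo = -inf, otherwise the midpoint (lo + value)/2.
Start at 0.
Step 1: sign = -, move left. Bounds: (-inf, 0). Value = -1
Step 2: sign = +, move right. Bounds: (-1, 0). Value = -1/2
Step 3: sign = -, move left. Bounds: (-1, -1/2). Value = -3/4
Step 4: sign = -, move left. Bounds: (-1, -3/4). Value = -7/8
Step 5: sign = +, move right. Bounds: (-7/8, -3/4). Value = -13/16
Step 6: sign = -, move left. Bounds: (-7/8, -13/16). Value = -27/32
Step 7: sign = +, move right. Bounds: (-27/32, -13/16). Value = -53/64
The surreal number with sign expansion -+--+-+ is -53/64.

-53/64


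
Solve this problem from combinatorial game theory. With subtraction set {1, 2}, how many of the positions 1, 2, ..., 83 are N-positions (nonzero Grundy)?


Subtraction set S = {1, 2}, so G(n) = n mod 3.
G(n) = 0 when n is a multiple of 3.
Multiples of 3 in [1, 83]: 27
N-positions (nonzero Grundy) = 83 - 27 = 56

56


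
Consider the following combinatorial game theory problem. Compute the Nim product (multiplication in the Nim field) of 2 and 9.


Nim multiplication is bilinear over XOR: (u XOR v) * w = (u*w) XOR (v*w).
So we split each operand into its bit components and XOR the pairwise Nim products.
2 = 2 (as XOR of powers of 2).
9 = 1 + 8 (as XOR of powers of 2).
Using the standard Nim-product table on single bits:
  2*2 = 3,   2*4 = 8,   2*8 = 12,
  4*4 = 6,   4*8 = 11,  8*8 = 13,
and  1*x = x (identity), k*l = l*k (commutative).
Pairwise Nim products:
  2 * 1 = 2
  2 * 8 = 12
XOR them: 2 XOR 12 = 14.
Result: 2 * 9 = 14 (in Nim).

14


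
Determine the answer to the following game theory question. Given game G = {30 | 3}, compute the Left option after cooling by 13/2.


Original game: {30 | 3} (a switch {a | b} with a > b).
Cooling by t (for t below the temperature (a - b)/2 = 27/2) taxes each move by t: {a | b} cooled by t is {a - t | b + t}.
Cooling amount: t = 13/2
Cooled Left option: 30 - 13/2 = 47/2
Cooled Right option: 3 + 13/2 = 19/2
Cooled game: {47/2 | 19/2}
Left option = 47/2

47/2


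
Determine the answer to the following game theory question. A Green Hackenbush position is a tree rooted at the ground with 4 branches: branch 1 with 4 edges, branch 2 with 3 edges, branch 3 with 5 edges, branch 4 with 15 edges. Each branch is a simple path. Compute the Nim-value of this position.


The tree has 4 branches from the ground vertex.
In Green Hackenbush, the Nim-value of a simple path of length k is k.
Branch 1: length 4, Nim-value = 4
Branch 2: length 3, Nim-value = 3
Branch 3: length 5, Nim-value = 5
Branch 4: length 15, Nim-value = 15
Total Nim-value = XOR of all branch values:
0 XOR 4 = 4
4 XOR 3 = 7
7 XOR 5 = 2
2 XOR 15 = 13
Nim-value of the tree = 13

13


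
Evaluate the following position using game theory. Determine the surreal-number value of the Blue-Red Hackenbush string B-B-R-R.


Edges (from ground): B-B-R-R
By Berlekamp's sign-expansion rule, a Blue-Red Hackenbush stalk has the value of the surreal number whose sign sequence is the edge sequence with B -> + and R -> -.
Sign sequence: ++--
Trace the sign expansion in the surreal number tree, starting from 0:
Edge 1: B (sign +) -> bounds (0, +inf), value = 1
Edge 2: B (sign +) -> bounds (1, +inf), value = 2
Edge 3: R (sign -) -> bounds (1, 2), value = 3/2
Edge 4: R (sign -) -> bounds (1, 3/2), value = 5/4
Game value = 5/4

5/4


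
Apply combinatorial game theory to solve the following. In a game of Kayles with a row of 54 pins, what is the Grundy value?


Kayles: a move removes 1 or 2 adjacent pins from a contiguous row.
Removing pins from a row of k leaves two independent rows (a, b) with a + b = k - 1 (one pin) or a + b = k - 2 (two pins); an end removal gives a = 0.
By Sprague-Grundy, G(k) = mex{ G(a) XOR G(b) } over all these splits. G(0) = 0.
G(1): splits (0,0):0^0=0 -> mex({0}) = 1
G(2): splits (0,1):0^1=1 (0,0):0^0=0 -> mex({0, 1}) = 2
G(3): splits (0,2):0^2=2 (1,1):1^1=0 (0,1):0^1=1 -> mex({0, 1, 2}) = 3
G(4): splits (0,3):0^3=3 (1,2):1^2=3 (0,2):0^2=2 (1,1):1^1=0 -> mex({0, 2, 3}) = 1
G(5): splits (0,4):0^1=1 (1,3):1^3=2 (2,2):2^2=0 (0,3):0^3=3 (1,2):1^2=3 -> mex({0, 1, 2, 3}) = 4
G(6) = mex({0, 1, 2, 4}) = 3
G(7) = mex({0, 1, 3, 4, 5}) = 2
G(8) = mex({0, 2, 3, 5, 6}) = 1
G(9) = mex({0, 1, 2, 3, 6, 7}) = 4
G(10) = mex({0, 1, 3, 4, 5, 7}) = 2
G(11) = mex({0, 1, 2, 3, 4, 5}) = 6
G(12) = mex({0, 1, 2, 3, 5, 6, 7}) = 4
G(13) = mex({0, 2, 3, 4, 6, 7}) = 1
G(14) = mex({0, 1, 4, 5, 6, 7}) = 2
G(15) = mex({0, 1, 2, 3, 4, 5, 6}) = 7
G(16) = mex({0, 2, 3, 5, 6, 7}) = 1
G(17) = mex({0, 1, 2, 3, 5, 6, 7}) = 4
G(18) = mex({0, 1, 2, 4, 5, 6}) = 3
G(19) = mex({0, 1, 3, 4, 5, 7}) = 2
G(20) = mex({0, 2, 3, 4, 5, 6, 7}) = 1
G(21) = mex({0, 1, 2, 3, 5, 6, 7}) = 4
G(22) = mex({0, 1, 2, 3, 4, 5, 7}) = 6
G(23) = mex({0, 1, 2, 3, 4, 5, 6}) = 7
G(24) = mex({0, 1, 2, 3, 5, 6, 7}) = 4
G(25) = mex({0, 2, 3, 4, 6, 7}) = 1
G(26) = mex({0, 1, 3, 4, 5, 6, 7}) = 2
G(27) = mex({0, 1, 2, 3, 4, 5, 6, 7}) = 8
G(28) = mex({0, 1, 2, 3, 4, 6, 7, 8}) = 5
G(29) = mex({0, 1, 2, 3, 5, 6, 7, 8, 9}) = 4
G(30) = mex({0, 1, 2, 3, 4, 5, 6, 9, 10}) = 7
G(31) = mex({0, 1, 3, 4, 5, 7, 10, 11}) = 2
G(32) = mex({0, 2, 3, 4, 5, 6, 7, 9, 11}) = 1
G(33) = mex({0, 1, 2, 3, 4, 5, 6, 7, 9, 12}) = 8
G(34) = mex({0, 1, 2, 3, 4, 5, 7, 8, 11, 12}) = 6
G(35) = mex({0, 1, 2, 3, 4, 5, 6, 8, 9, 10, 11}) = 7
G(36) = mex({0, 1, 2, 3, 5, 6, 7, 9, 10}) = 4
G(37) = mex({0, 2, 3, 4, 6, 7, 9, 10, 11, 12}) = 1
G(38) = mex({0, 1, 3, 4, 5, 6, 7, 9, 10, 11, 12}) = 2
G(39) = mex({0, 1, 2, 4, 5, 6, 7, 9, 10, 12, 14}) = 3
G(40) = mex({0, 2, 3, 4, 6, 7, 11, 12, 14}) = 1
G(41) = mex({0, 1, 2, 3, 5, 6, 7, 9, 10, 11, 12}) = 4
G(42) = mex({0, 1, 2, 3, 4, 5, 6, 9, 10}) = 7
G(43) = mex({0, 1, 3, 4, 5, 7, 9, 10, 12, 15}) = 2
G(44) = mex({0, 2, 3, 4, 5, 6, 7, 9, 10, 12, 15}) = 1
G(45) = mex({0, 1, 2, 3, 4, 5, 6, 7, 9, 10, 12, 14}) = 8
G(46) = mex({0, 1, 3, 4, 5, 7, 8, 11, 12, 14}) = 2
G(47) = mex({0, 1, 2, 3, 4, 5, 6, 8, 9, 10, 11, 12}) = 7
G(48) = mex({0, 1, 2, 3, 5, 6, 7, 9, 10}) = 4
G(49) = mex({0, 2, 3, 4, 6, 7, 9, 10, 11, 12, 15}) = 1
G(50) = mex({0, 1, 4, 5, 6, 7, 9, 11, 12, 14, 15}) = 2
G(51) = mex({0, 1, 2, 3, 4, 5, 6, 7, 9, 12, 14, 15}) = 8
G(52) = mex({0, 2, 3, 4, 5, 6, 7, 8, 11, 12, 15}) = 1
G(53) = mex({0, 1, 2, 3, 5, 6, 7, 8, 9, 10, 11, 12}) = 4
G(54) = mex({0, 1, 2, 3, 4, 5, 6, 9, 10}) = 7
Therefore G(54) = 7.

7


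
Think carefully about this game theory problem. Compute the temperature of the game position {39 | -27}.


The game is {39 | -27}, a switch {a | b} with numbers a > b.
Cooling {a | b} by t gives {a - t | b + t}, which stops being hot when a - t = b + t, i.e. at t = (a - b)/2. So the temperature of a switch is (a - b)/2.
Temperature = (Left option - Right option) / 2
= (39 - (-27)) / 2
= 66 / 2
= 33

33


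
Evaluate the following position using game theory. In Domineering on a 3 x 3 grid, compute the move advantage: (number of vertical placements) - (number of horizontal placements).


Board is 3 x 3 (rows x cols).
Left (vertical) placements: (rows-1) * cols = 2 * 3 = 6
Right (horizontal) placements: rows * (cols-1) = 3 * 2 = 6
Advantage = Left - Right = 6 - 6 = 0

0


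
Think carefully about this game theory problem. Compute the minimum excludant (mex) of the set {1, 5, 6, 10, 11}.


Set = {1, 5, 6, 10, 11}
0 is NOT in the set. This is the mex.
mex = 0

0


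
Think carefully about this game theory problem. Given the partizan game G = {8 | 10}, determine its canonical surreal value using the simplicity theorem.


Left options: {8}, max = 8
Right options: {10}, min = 10
All options are numbers and max(Left) < min(Right), so by the simplicity theorem the value is the simplest (earliest-born) number strictly between 8 and 10.
The only integer strictly between 8 and 10 is 9.
No non-integer in the interval can be simpler: if x is a non-integer in the interval, then floor(x) or ceil(x) also lies in the interval (the interval contains an integer), and both are proper prefixes of x's sign expansion, i.e. born earlier. So the game value is 9.
Game value = 9

9


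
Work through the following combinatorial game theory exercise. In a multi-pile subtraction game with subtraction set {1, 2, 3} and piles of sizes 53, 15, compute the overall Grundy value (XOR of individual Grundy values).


Subtraction set: {1, 2, 3}
For this subtraction set, G(n) = n mod 4 (period = max + 1 = 4).
Pile 1 (size 53): G(53) = 53 mod 4 = 1
Pile 2 (size 15): G(15) = 15 mod 4 = 3
Total Grundy value = XOR of all: 1 XOR 3 = 2

2


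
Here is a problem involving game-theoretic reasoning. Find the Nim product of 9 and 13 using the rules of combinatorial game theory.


Nim multiplication is bilinear over XOR: (u XOR v) * w = (u*w) XOR (v*w).
So we split each operand into its bit components and XOR the pairwise Nim products.
9 = 1 + 8 (as XOR of powers of 2).
13 = 1 + 4 + 8 (as XOR of powers of 2).
Using the standard Nim-product table on single bits:
  2*2 = 3,   2*4 = 8,   2*8 = 12,
  4*4 = 6,   4*8 = 11,  8*8 = 13,
and  1*x = x (identity), k*l = l*k (commutative).
Pairwise Nim products:
  1 * 1 = 1
  1 * 4 = 4
  1 * 8 = 8
  8 * 1 = 8
  8 * 4 = 11
  8 * 8 = 13
XOR them: 1 XOR 4 XOR 8 XOR 8 XOR 11 XOR 13 = 3.
Result: 9 * 13 = 3 (in Nim).

3


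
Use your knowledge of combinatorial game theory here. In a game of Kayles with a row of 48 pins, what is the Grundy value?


Kayles: a move removes 1 or 2 adjacent pins from a contiguous row.
Removing pins from a row of k leaves two independent rows (a, b) with a + b = k - 1 (one pin) or a + b = k - 2 (two pins); an end removal gives a = 0.
By Sprague-Grundy, G(k) = mex{ G(a) XOR G(b) } over all these splits. G(0) = 0.
G(1): splits (0,0):0^0=0 -> mex({0}) = 1
G(2): splits (0,1):0^1=1 (0,0):0^0=0 -> mex({0, 1}) = 2
G(3): splits (0,2):0^2=2 (1,1):1^1=0 (0,1):0^1=1 -> mex({0, 1, 2}) = 3
G(4): splits (0,3):0^3=3 (1,2):1^2=3 (0,2):0^2=2 (1,1):1^1=0 -> mex({0, 2, 3}) = 1
G(5): splits (0,4):0^1=1 (1,3):1^3=2 (2,2):2^2=0 (0,3):0^3=3 (1,2):1^2=3 -> mex({0, 1, 2, 3}) = 4
G(6) = mex({0, 1, 2, 4}) = 3
G(7) = mex({0, 1, 3, 4, 5}) = 2
G(8) = mex({0, 2, 3, 5, 6}) = 1
G(9) = mex({0, 1, 2, 3, 6, 7}) = 4
G(10) = mex({0, 1, 3, 4, 5, 7}) = 2
G(11) = mex({0, 1, 2, 3, 4, 5}) = 6
G(12) = mex({0, 1, 2, 3, 5, 6, 7}) = 4
G(13) = mex({0, 2, 3, 4, 6, 7}) = 1
G(14) = mex({0, 1, 4, 5, 6, 7}) = 2
G(15) = mex({0, 1, 2, 3, 4, 5, 6}) = 7
G(16) = mex({0, 2, 3, 5, 6, 7}) = 1
G(17) = mex({0, 1, 2, 3, 5, 6, 7}) = 4
G(18) = mex({0, 1, 2, 4, 5, 6}) = 3
G(19) = mex({0, 1, 3, 4, 5, 7}) = 2
G(20) = mex({0, 2, 3, 4, 5, 6, 7}) = 1
G(21) = mex({0, 1, 2, 3, 5, 6, 7}) = 4
G(22) = mex({0, 1, 2, 3, 4, 5, 7}) = 6
G(23) = mex({0, 1, 2, 3, 4, 5, 6}) = 7
G(24) = mex({0, 1, 2, 3, 5, 6, 7}) = 4
G(25) = mex({0, 2, 3, 4, 6, 7}) = 1
G(26) = mex({0, 1, 3, 4, 5, 6, 7}) = 2
G(27) = mex({0, 1, 2, 3, 4, 5, 6, 7}) = 8
G(28) = mex({0, 1, 2, 3, 4, 6, 7, 8}) = 5
G(29) = mex({0, 1, 2, 3, 5, 6, 7, 8, 9}) = 4
G(30) = mex({0, 1, 2, 3, 4, 5, 6, 9, 10}) = 7
G(31) = mex({0, 1, 3, 4, 5, 7, 10, 11}) = 2
G(32) = mex({0, 2, 3, 4, 5, 6, 7, 9, 11}) = 1
G(33) = mex({0, 1, 2, 3, 4, 5, 6, 7, 9, 12}) = 8
G(34) = mex({0, 1, 2, 3, 4, 5, 7, 8, 11, 12}) = 6
G(35) = mex({0, 1, 2, 3, 4, 5, 6, 8, 9, 10, 11}) = 7
G(36) = mex({0, 1, 2, 3, 5, 6, 7, 9, 10}) = 4
G(37) = mex({0, 2, 3, 4, 6, 7, 9, 10, 11, 12}) = 1
G(38) = mex({0, 1, 3, 4, 5, 6, 7, 9, 10, 11, 12}) = 2
G(39) = mex({0, 1, 2, 4, 5, 6, 7, 9, 10, 12, 14}) = 3
G(40) = mex({0, 2, 3, 4, 6, 7, 11, 12, 14}) = 1
G(41) = mex({0, 1, 2, 3, 5, 6, 7, 9, 10, 11, 12}) = 4
G(42) = mex({0, 1, 2, 3, 4, 5, 6, 9, 10}) = 7
G(43) = mex({0, 1, 3, 4, 5, 7, 9, 10, 12, 15}) = 2
G(44) = mex({0, 2, 3, 4, 5, 6, 7, 9, 10, 12, 15}) = 1
G(45) = mex({0, 1, 2, 3, 4, 5, 6, 7, 9, 10, 12, 14}) = 8
G(46) = mex({0, 1, 3, 4, 5, 7, 8, 11, 12, 14}) = 2
G(47) = mex({0, 1, 2, 3, 4, 5, 6, 8, 9, 10, 11, 12}) = 7
G(48) = mex({0, 1, 2, 3, 5, 6, 7, 9, 10}) = 4
Therefore G(48) = 4.

4


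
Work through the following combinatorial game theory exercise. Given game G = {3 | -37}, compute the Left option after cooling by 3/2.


Original game: {3 | -37} (a switch {a | b} with a > b).
Cooling by t (for t below the temperature (a - b)/2 = 20) taxes each move by t: {a | b} cooled by t is {a - t | b + t}.
Cooling amount: t = 3/2
Cooled Left option: 3 - 3/2 = 3/2
Cooled Right option: -37 + 3/2 = -71/2
Cooled game: {3/2 | -71/2}
Left option = 3/2

3/2


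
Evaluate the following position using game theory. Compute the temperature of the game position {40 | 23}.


The game is {40 | 23}, a switch {a | b} with numbers a > b.
Cooling {a | b} by t gives {a - t | b + t}, which stops being hot when a - t = b + t, i.e. at t = (a - b)/2. So the temperature of a switch is (a - b)/2.
Temperature = (Left option - Right option) / 2
= (40 - (23)) / 2
= 17 / 2
= 17/2

17/2


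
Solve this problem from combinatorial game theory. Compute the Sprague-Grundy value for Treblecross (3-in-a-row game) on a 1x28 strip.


Treblecross: place X on empty cells; 3-in-a-row wins.
Playing within two cells of an existing X lets the opponent win at once, so sensible play treats the cells i-2..i+2 around each X as dead. The player left with no safe cell loses, so this is a normal-play take-away game on strips of safe cells.
Placing X at cell i (0-indexed) of a strip of k safe cells leaves independent strips of sizes max(0, i-2) and max(0, k-i-3). Hence G(k) = mex{ G(max(0,i-2)) XOR G(max(0,k-i-3)) : 0 <= i < k }, with G(0) = 0.
G(1): splits (0,0):0^0=0 -> mex({0}) = 1
G(2): splits (0,0):0^0=0 -> mex({0}) = 1
G(3): splits (0,0):0^0=0 -> mex({0}) = 1
G(4): splits (0,1):0^1=1 (0,0):0^0=0 -> mex({0, 1}) = 2
G(5): splits (0,2):0^1=1 (0,1):0^1=1 (0,0):0^0=0 -> mex({0, 1}) = 2
G(6) = mex({1}) = 0
G(7) = mex({0, 1, 2}) = 3
G(8) = mex({0, 1, 2}) = 3
G(9) = mex({0, 2}) = 1
G(10) = mex({0, 2, 3}) = 1
G(11) = mex({0, 3}) = 1
G(12) = mex({1, 3}) = 0
G(13) = mex({0, 1, 2, 3}) = 4
G(14) = mex({0, 1, 2}) = 3
G(15) = mex({0, 1, 2}) = 3
G(16) = mex({0, 1, 2, 4}) = 3
G(17) = mex({0, 1, 3, 4}) = 2
G(18) = mex({0, 1, 3, 4}) = 2
G(19) = mex({0, 1, 3, 5}) = 2
G(20) = mex({0, 1, 2, 3, 5}) = 4
G(21) = mex({0, 1, 2, 3, 5}) = 4
G(22) = mex({1, 2, 6}) = 0
G(23) = mex({0, 1, 2, 3, 4, 6}) = 5
G(24) = mex({0, 1, 2, 3, 4}) = 5
G(25) = mex({0, 1, 3, 4, 7}) = 2
G(26) = mex({0, 1, 3, 4, 5, 7}) = 2
G(27) = mex({0, 1, 3, 5}) = 2
G(28) = mex({0, 1, 2, 5}) = 3
Therefore G(28) = 3.

3


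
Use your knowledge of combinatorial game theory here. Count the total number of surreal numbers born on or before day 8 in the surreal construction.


Day 0: {|} = 0 is born. Count = 1.
Day n: the number of surreal numbers born by day n is 2^(n+1) - 1.
By day 0: 2^1 - 1 = 1
By day 1: 2^2 - 1 = 3
By day 2: 2^3 - 1 = 7
By day 3: 2^4 - 1 = 15
By day 4: 2^5 - 1 = 31
By day 5: 2^6 - 1 = 63
By day 6: 2^7 - 1 = 127
By day 7: 2^8 - 1 = 255
By day 8: 2^9 - 1 = 511
By day 8: 511 surreal numbers.

511


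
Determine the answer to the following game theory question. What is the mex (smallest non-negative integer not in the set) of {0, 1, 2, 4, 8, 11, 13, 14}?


Set = {0, 1, 2, 4, 8, 11, 13, 14}
0 is in the set.
1 is in the set.
2 is in the set.
3 is NOT in the set. This is the mex.
mex = 3

3


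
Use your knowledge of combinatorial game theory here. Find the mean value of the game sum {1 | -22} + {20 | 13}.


G1 = {1 | -22}, G2 = {20 | 13}
Each is a switch {a | b} with numbers a > b; its mean value is (a + b)/2, and mean value is additive over game sums: m(G1 + G2) = m(G1) + m(G2).
Mean of G1 = (1 + (-22))/2 = -21/2 = -21/2
Mean of G2 = (20 + (13))/2 = 33/2 = 33/2
Mean of G1 + G2 = -21/2 + 33/2 = 6

6


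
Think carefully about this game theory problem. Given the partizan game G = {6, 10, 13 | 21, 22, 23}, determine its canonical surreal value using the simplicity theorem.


Left options: {6, 10, 13}, max = 13
Right options: {21, 22, 23}, min = 21
All options are numbers and max(Left) < min(Right), so by the simplicity theorem the value is the simplest (earliest-born) number strictly between 13 and 21.
Integers 14 through 20 all lie strictly between 13 and 21.
Among integers, the simplest (lowest birthday = smallest |n|; 0 is born on day 0, +-n on day n) is 14.
No non-integer in the interval can be simpler: if x is a non-integer in the interval, then floor(x) or ceil(x) also lies in the interval (the interval contains an integer), and both are proper prefixes of x's sign expansion, i.e. born earlier. So the game value is 14.
Game value = 14

14


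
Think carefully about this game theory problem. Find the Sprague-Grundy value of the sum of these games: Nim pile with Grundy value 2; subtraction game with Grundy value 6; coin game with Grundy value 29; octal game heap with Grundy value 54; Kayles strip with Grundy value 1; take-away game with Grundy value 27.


By the Sprague-Grundy theorem, the Grundy value of a sum of games is the XOR of individual Grundy values.
Nim pile: Grundy value = 2. Running XOR: 0 XOR 2 = 2
subtraction game: Grundy value = 6. Running XOR: 2 XOR 6 = 4
coin game: Grundy value = 29. Running XOR: 4 XOR 29 = 25
octal game heap: Grundy value = 54. Running XOR: 25 XOR 54 = 47
Kayles strip: Grundy value = 1. Running XOR: 47 XOR 1 = 46
take-away game: Grundy value = 27. Running XOR: 46 XOR 27 = 53
The combined Grundy value is 53.

53


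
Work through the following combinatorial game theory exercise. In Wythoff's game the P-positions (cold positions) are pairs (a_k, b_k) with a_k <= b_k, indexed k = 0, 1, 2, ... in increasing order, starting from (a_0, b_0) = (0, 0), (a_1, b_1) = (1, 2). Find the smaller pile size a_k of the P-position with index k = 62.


By Wythoff's theorem, a_k = floor(k * phi) and b_k = floor(k * phi^2) = a_k + k, where phi = (1 + sqrt(5))/2 is the golden ratio.
phi = (1 + sqrt(5))/2 = 1.618034
k = 62
k * phi = 62 * 1.618034 = 100.318107
a_62 = floor(k * phi) = 100

100


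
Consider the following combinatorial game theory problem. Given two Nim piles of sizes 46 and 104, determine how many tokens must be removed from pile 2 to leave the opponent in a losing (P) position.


Piles: 46 and 104
Current XOR: 46 XOR 104 = 70 (non-zero, so this is an N-position).
To make the XOR zero, we need to find a move that balances the piles.
For pile 2 (size 104): target = 104 XOR 70 = 46
We reduce pile 2 from 104 to 46.
Tokens removed: 104 - 46 = 58
Verification: 46 XOR 46 = 0

58


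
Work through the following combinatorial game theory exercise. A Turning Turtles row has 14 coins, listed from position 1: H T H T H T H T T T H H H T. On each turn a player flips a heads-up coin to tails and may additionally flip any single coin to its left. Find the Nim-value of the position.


Coins: H T H T H T H T T T H H H T
Key fact: a single head at position k behaves exactly like a Nim heap of size k (turning it to T and optionally flipping a coin at j < k corresponds to moving the heap from k to j, or to 0), and heads combine as a disjunctive sum (two heads at the same place would cancel, matching j XOR j = 0). So the Nim-value is the XOR of the 1-indexed positions of the heads.
Face-up positions (1-indexed): [1, 3, 5, 7, 11, 12, 13]
XOR 0 with 1: 0 XOR 1 = 1
XOR 1 with 3: 1 XOR 3 = 2
XOR 2 with 5: 2 XOR 5 = 7
XOR 7 with 7: 7 XOR 7 = 0
XOR 0 with 11: 0 XOR 11 = 11
XOR 11 with 12: 11 XOR 12 = 7
XOR 7 with 13: 7 XOR 13 = 10
Nim-value = 10

10


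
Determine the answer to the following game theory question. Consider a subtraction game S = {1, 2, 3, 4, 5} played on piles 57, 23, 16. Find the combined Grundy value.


Subtraction set: {1, 2, 3, 4, 5}
For this subtraction set, G(n) = n mod 6 (period = max + 1 = 6).
Pile 1 (size 57): G(57) = 57 mod 6 = 3
Pile 2 (size 23): G(23) = 23 mod 6 = 5
Pile 3 (size 16): G(16) = 16 mod 6 = 4
Total Grundy value = XOR of all: 3 XOR 5 XOR 4 = 2

2


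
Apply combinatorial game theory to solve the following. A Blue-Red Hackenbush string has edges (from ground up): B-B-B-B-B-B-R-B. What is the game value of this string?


Edges (from ground): B-B-B-B-B-B-R-B
By Berlekamp's sign-expansion rule, a Blue-Red Hackenbush stalk has the value of the surreal number whose sign sequence is the edge sequence with B -> + and R -> -.
Sign sequence: ++++++-+
Trace the sign expansion in the surreal number tree, starting from 0:
Edge 1: B (sign +) -> bounds (0, +inf), value = 1
Edge 2: B (sign +) -> bounds (1, +inf), value = 2
Edge 3: B (sign +) -> bounds (2, +inf), value = 3
Edge 4: B (sign +) -> bounds (3, +inf), value = 4
Edge 5: B (sign +) -> bounds (4, +inf), value = 5
Edge 6: B (sign +) -> bounds (5, +inf), value = 6
Edge 7: R (sign -) -> bounds (5, 6), value = 11/2
Edge 8: B (sign +) -> bounds (11/2, 6), value = 23/4
Game value = 23/4

23/4


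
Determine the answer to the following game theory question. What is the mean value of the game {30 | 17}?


Game = {30 | 17}, a switch {a | b} with numbers a > b.
Its thermograph has left wall a - t and right wall b + t, which meet at t = (a - b)/2, where both equal (a + b)/2. So the mast (mean value) is at (a + b)/2.
Mean = (30 + (17))/2 = 47/2 = 47/2

47/2


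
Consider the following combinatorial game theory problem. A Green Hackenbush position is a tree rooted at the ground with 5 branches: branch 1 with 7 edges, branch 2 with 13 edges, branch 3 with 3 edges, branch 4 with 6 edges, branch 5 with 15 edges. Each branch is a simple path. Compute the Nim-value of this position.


The tree has 5 branches from the ground vertex.
In Green Hackenbush, the Nim-value of a simple path of length k is k.
Branch 1: length 7, Nim-value = 7
Branch 2: length 13, Nim-value = 13
Branch 3: length 3, Nim-value = 3
Branch 4: length 6, Nim-value = 6
Branch 5: length 15, Nim-value = 15
Total Nim-value = XOR of all branch values:
0 XOR 7 = 7
7 XOR 13 = 10
10 XOR 3 = 9
9 XOR 6 = 15
15 XOR 15 = 0
Nim-value of the tree = 0

0


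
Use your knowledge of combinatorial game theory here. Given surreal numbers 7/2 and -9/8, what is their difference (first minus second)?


x = 7/2, y = -9/8
Converting to common denominator: 8
x = 28/8, y = -9/8
x - y = 7/2 - -9/8 = 37/8

37/8


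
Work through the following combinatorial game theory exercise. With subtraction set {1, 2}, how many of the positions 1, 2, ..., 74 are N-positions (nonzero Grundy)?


Subtraction set S = {1, 2}, so G(n) = n mod 3.
G(n) = 0 when n is a multiple of 3.
Multiples of 3 in [1, 74]: 24
N-positions (nonzero Grundy) = 74 - 24 = 50

50


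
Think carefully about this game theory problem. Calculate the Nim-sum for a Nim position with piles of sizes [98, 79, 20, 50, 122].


We need the XOR (exclusive or) of all pile sizes.
After XOR-ing pile 1 (size 98): 0 XOR 98 = 98
After XOR-ing pile 2 (size 79): 98 XOR 79 = 45
After XOR-ing pile 3 (size 20): 45 XOR 20 = 57
After XOR-ing pile 4 (size 50): 57 XOR 50 = 11
After XOR-ing pile 5 (size 122): 11 XOR 122 = 113
The Nim-value of this position is 113.

113


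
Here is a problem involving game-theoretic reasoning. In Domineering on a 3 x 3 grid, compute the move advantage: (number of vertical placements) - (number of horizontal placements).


Board is 3 x 3 (rows x cols).
Left (vertical) placements: (rows-1) * cols = 2 * 3 = 6
Right (horizontal) placements: rows * (cols-1) = 3 * 2 = 6
Advantage = Left - Right = 6 - 6 = 0

0


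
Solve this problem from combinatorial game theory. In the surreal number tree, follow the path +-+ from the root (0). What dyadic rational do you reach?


Sign expansion: +-+
Rule: track bounds (lo, hi), initially (-inf, +inf). On '+', the current value becomes lo and we move to the simplest number in (value, hi): value + 1 if hi = +inf, otherwise the midpoint (value + hi)/2. On '-', the current value becomes hi and we move to value - 1 if lo = -inf, otherwise the midpoint (lo + value)/2.
Start at 0.
Step 1: sign = +, move right. Bounds: (0, +inf). Value = 1
Step 2: sign = -, move left. Bounds: (0, 1). Value = 1/2
Step 3: sign = +, move right. Bounds: (1/2, 1). Value = 3/4
The surreal number with sign expansion +-+ is 3/4.

3/4


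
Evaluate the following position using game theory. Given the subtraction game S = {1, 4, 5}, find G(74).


The subtraction set is S = {1, 4, 5}.
G(k) = mex{ G(k - s) : s in S, s <= k }. We compute iteratively: G(0) = 0.
G(1) = mex({0}) = 1
G(2) = mex({1}) = 0
G(3) = mex({0}) = 1
G(4) = mex({0, 1}) = 2
G(5) = mex({0, 1, 2}) = 3
G(6) = mex({0, 1, 3}) = 2
G(7) = mex({0, 1, 2}) = 3
G(8) = mex({1, 2, 3}) = 0
G(9) = mex({0, 2, 3}) = 1
G(10) = mex({1, 2, 3}) = 0
G(11) = mex({0, 2, 3}) = 1
G(12) = mex({0, 1, 3}) = 2
Observe that G(8)..G(12) = 0, 1, 0, 1, 2 repeats G(0)..G(4) = 0, 1, 0, 1, 2.
For k >= max(S) = 5, G(k) is determined by the previous 5 values G(k-5)..G(k-1); a window of 5 consecutive values has recurred shifted by 8, so by induction G(k + 8) = G(k) for all k >= 0: the sequence is periodic from the start with period 8.
One period: G(0..7) = 0, 1, 0, 1, 2, 3, 2, 3.
74 mod 8 = 2, so G(74) = G(2) = 0.

0


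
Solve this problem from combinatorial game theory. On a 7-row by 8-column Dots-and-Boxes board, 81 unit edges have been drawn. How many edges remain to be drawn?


Grid: 7 x 8 boxes, i.e. 8 rows and 9 columns of dots.
Horizontal edges: (rows + 1) * cols = 8 * 8 = 64
Vertical edges: rows * (cols + 1) = 7 * 9 = 63
Total edges: 64 + 63 = 127
Edges drawn: 81
Remaining: 127 - 81 = 46

46


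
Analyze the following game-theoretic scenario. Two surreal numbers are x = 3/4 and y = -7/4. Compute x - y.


x = 3/4, y = -7/4
Converting to common denominator: 4
x = 3/4, y = -7/4
x - y = 3/4 - -7/4 = 5/2

5/2


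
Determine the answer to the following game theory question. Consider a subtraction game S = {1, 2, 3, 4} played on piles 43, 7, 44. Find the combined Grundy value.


Subtraction set: {1, 2, 3, 4}
For this subtraction set, G(n) = n mod 5 (period = max + 1 = 5).
Pile 1 (size 43): G(43) = 43 mod 5 = 3
Pile 2 (size 7): G(7) = 7 mod 5 = 2
Pile 3 (size 44): G(44) = 44 mod 5 = 4
Total Grundy value = XOR of all: 3 XOR 2 XOR 4 = 5

5


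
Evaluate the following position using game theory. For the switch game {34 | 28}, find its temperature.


The game is {34 | 28}, a switch {a | b} with numbers a > b.
Cooling {a | b} by t gives {a - t | b + t}, which stops being hot when a - t = b + t, i.e. at t = (a - b)/2. So the temperature of a switch is (a - b)/2.
Temperature = (Left option - Right option) / 2
= (34 - (28)) / 2
= 6 / 2
= 3

3


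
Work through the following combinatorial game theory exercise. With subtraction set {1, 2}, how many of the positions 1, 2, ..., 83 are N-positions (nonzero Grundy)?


Subtraction set S = {1, 2}, so G(n) = n mod 3.
G(n) = 0 when n is a multiple of 3.
Multiples of 3 in [1, 83]: 27
N-positions (nonzero Grundy) = 83 - 27 = 56

56


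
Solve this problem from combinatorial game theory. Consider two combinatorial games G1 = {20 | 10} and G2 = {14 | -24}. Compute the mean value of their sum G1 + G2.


G1 = {20 | 10}, G2 = {14 | -24}
Each is a switch {a | b} with numbers a > b; its mean value is (a + b)/2, and mean value is additive over game sums: m(G1 + G2) = m(G1) + m(G2).
Mean of G1 = (20 + (10))/2 = 30/2 = 15
Mean of G2 = (14 + (-24))/2 = -10/2 = -5
Mean of G1 + G2 = 15 + -5 = 10

10


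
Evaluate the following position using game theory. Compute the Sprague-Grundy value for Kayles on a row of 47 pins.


Kayles: a move removes 1 or 2 adjacent pins from a contiguous row.
Removing pins from a row of k leaves two independent rows (a, b) with a + b = k - 1 (one pin) or a + b = k - 2 (two pins); an end removal gives a = 0.
By Sprague-Grundy, G(k) = mex{ G(a) XOR G(b) } over all these splits. G(0) = 0.
G(1): splits (0,0):0^0=0 -> mex({0}) = 1
G(2): splits (0,1):0^1=1 (0,0):0^0=0 -> mex({0, 1}) = 2
G(3): splits (0,2):0^2=2 (1,1):1^1=0 (0,1):0^1=1 -> mex({0, 1, 2}) = 3
G(4): splits (0,3):0^3=3 (1,2):1^2=3 (0,2):0^2=2 (1,1):1^1=0 -> mex({0, 2, 3}) = 1
G(5): splits (0,4):0^1=1 (1,3):1^3=2 (2,2):2^2=0 (0,3):0^3=3 (1,2):1^2=3 -> mex({0, 1, 2, 3}) = 4
G(6) = mex({0, 1, 2, 4}) = 3
G(7) = mex({0, 1, 3, 4, 5}) = 2
G(8) = mex({0, 2, 3, 5, 6}) = 1
G(9) = mex({0, 1, 2, 3, 6, 7}) = 4
G(10) = mex({0, 1, 3, 4, 5, 7}) = 2
G(11) = mex({0, 1, 2, 3, 4, 5}) = 6
G(12) = mex({0, 1, 2, 3, 5, 6, 7}) = 4
G(13) = mex({0, 2, 3, 4, 6, 7}) = 1
G(14) = mex({0, 1, 4, 5, 6, 7}) = 2
G(15) = mex({0, 1, 2, 3, 4, 5, 6}) = 7
G(16) = mex({0, 2, 3, 5, 6, 7}) = 1
G(17) = mex({0, 1, 2, 3, 5, 6, 7}) = 4
G(18) = mex({0, 1, 2, 4, 5, 6}) = 3
G(19) = mex({0, 1, 3, 4, 5, 7}) = 2
G(20) = mex({0, 2, 3, 4, 5, 6, 7}) = 1
G(21) = mex({0, 1, 2, 3, 5, 6, 7}) = 4
G(22) = mex({0, 1, 2, 3, 4, 5, 7}) = 6
G(23) = mex({0, 1, 2, 3, 4, 5, 6}) = 7
G(24) = mex({0, 1, 2, 3, 5, 6, 7}) = 4
G(25) = mex({0, 2, 3, 4, 6, 7}) = 1
G(26) = mex({0, 1, 3, 4, 5, 6, 7}) = 2
G(27) = mex({0, 1, 2, 3, 4, 5, 6, 7}) = 8
G(28) = mex({0, 1, 2, 3, 4, 6, 7, 8}) = 5
G(29) = mex({0, 1, 2, 3, 5, 6, 7, 8, 9}) = 4
G(30) = mex({0, 1, 2, 3, 4, 5, 6, 9, 10}) = 7
G(31) = mex({0, 1, 3, 4, 5, 7, 10, 11}) = 2
G(32) = mex({0, 2, 3, 4, 5, 6, 7, 9, 11}) = 1
G(33) = mex({0, 1, 2, 3, 4, 5, 6, 7, 9, 12}) = 8
G(34) = mex({0, 1, 2, 3, 4, 5, 7, 8, 11, 12}) = 6
G(35) = mex({0, 1, 2, 3, 4, 5, 6, 8, 9, 10, 11}) = 7
G(36) = mex({0, 1, 2, 3, 5, 6, 7, 9, 10}) = 4
G(37) = mex({0, 2, 3, 4, 6, 7, 9, 10, 11, 12}) = 1
G(38) = mex({0, 1, 3, 4, 5, 6, 7, 9, 10, 11, 12}) = 2
G(39) = mex({0, 1, 2, 4, 5, 6, 7, 9, 10, 12, 14}) = 3
G(40) = mex({0, 2, 3, 4, 6, 7, 11, 12, 14}) = 1
G(41) = mex({0, 1, 2, 3, 5, 6, 7, 9, 10, 11, 12}) = 4
G(42) = mex({0, 1, 2, 3, 4, 5, 6, 9, 10}) = 7
G(43) = mex({0, 1, 3, 4, 5, 7, 9, 10, 12, 15}) = 2
G(44) = mex({0, 2, 3, 4, 5, 6, 7, 9, 10, 12, 15}) = 1
G(45) = mex({0, 1, 2, 3, 4, 5, 6, 7, 9, 10, 12, 14}) = 8
G(46) = mex({0, 1, 3, 4, 5, 7, 8, 11, 12, 14}) = 2
G(47) = mex({0, 1, 2, 3, 4, 5, 6, 8, 9, 10, 11, 12}) = 7
Therefore G(47) = 7.

7
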